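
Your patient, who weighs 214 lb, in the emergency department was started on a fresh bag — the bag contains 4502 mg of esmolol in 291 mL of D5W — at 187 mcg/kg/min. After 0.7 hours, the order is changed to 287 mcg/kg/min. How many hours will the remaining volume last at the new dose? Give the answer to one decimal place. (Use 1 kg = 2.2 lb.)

2.2 hours

Initial rate:
Weight = 214 lb ÷ 2.2 lb/kg = 97.27273 kg
Dose = 187 mcg/kg/min × 97.27273 kg = 18190 mcg/min
18190 mcg/min × 60 min/hr = 1091400 mcg/hr
Concentration = 4502 mg ÷ 291 mL = 15.47079 mg/mL = 15470.79 mcg/mL
Rate = 1091400 mcg/hr ÷ 15470.79 mcg/mL = 70.54585 mL/hr
Volume infused so far = 70.54585 mL/hr × 0.7 hr = 49.38209 mL
Volume remaining = 291 − 49.38209 = 241.6179 mL
New rate:
Dose = 287 mcg/kg/min × 97.27273 kg = 27917.27 mcg/min
27917.27 mcg/min × 60 min/hr = 1675036 mcg/hr
Rate = 1675036 mcg/hr ÷ 15470.79 mcg/mL = 108.2709 mL/hr
Time remaining = 241.6179 mL ÷ 108.2709 mL/hr = 2.231605 hr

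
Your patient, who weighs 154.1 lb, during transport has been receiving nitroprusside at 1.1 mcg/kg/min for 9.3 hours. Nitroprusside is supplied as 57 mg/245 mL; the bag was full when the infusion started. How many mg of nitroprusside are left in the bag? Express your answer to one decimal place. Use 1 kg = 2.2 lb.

Weight = 154.1 lb ÷ 2.2 lb/kg = 70.04545 kg
Dose = 1.1 mcg/kg/min × 70.04545 kg = 77.05 mcg/min
77.05 mcg/min × 60 min/hr = 4623 mcg/hr
Concentration = 57 mg ÷ 245 mL = 0.2326531 mg/mL = 232.6531 mcg/mL
Rate = 4623 mcg/hr ÷ 232.6531 mcg/mL = 19.87079 mL/hr
Volume infused = 19.87079 mL/hr × 9.3 hr = 184.7983 mL
Volume remaining = 245 − 184.7983 = 60.20166 mL
Drug remaining = 60.20166 mL × 232.6531 mcg/mL = 14006.1 mcg = 14.0061 mg

14.0 mg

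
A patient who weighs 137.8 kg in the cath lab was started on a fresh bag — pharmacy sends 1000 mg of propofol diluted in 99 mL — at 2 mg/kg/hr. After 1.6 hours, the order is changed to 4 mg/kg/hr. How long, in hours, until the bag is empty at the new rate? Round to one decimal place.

Initial rate:
Dose = 2 mg/kg/hr × 137.8 kg = 275.6 mg/hr
Concentration = 1000 mg ÷ 99 mL = 10.10101 mg/mL
Rate = 275.6 mg/hr ÷ 10.10101 mg/mL = 27.2844 mL/hr
Volume infused so far = 27.2844 mL/hr × 1.6 hr = 43.65504 mL
Volume remaining = 99 − 43.65504 = 55.34496 mL
New rate:
Dose = 4 mg/kg/hr × 137.8 kg = 551.2 mg/hr
Rate = 551.2 mg/hr ÷ 10.10101 mg/mL = 54.5688 mL/hr
Time remaining = 55.34496 mL ÷ 54.5688 mL/hr = 1.014224 hr

1.0 hours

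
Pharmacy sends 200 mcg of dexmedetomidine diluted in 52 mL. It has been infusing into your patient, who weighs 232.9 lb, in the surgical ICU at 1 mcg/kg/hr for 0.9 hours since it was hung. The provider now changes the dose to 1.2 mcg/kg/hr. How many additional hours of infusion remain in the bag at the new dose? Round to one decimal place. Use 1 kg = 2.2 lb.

0.8 hours

Initial rate:
Weight = 232.9 lb ÷ 2.2 lb/kg = 105.8636 kg
Dose = 1 mcg/kg/hr × 105.8636 kg = 105.8636 mcg/hr
Concentration = 200 mcg ÷ 52 mL = 3.846154 mcg/mL
Rate = 105.8636 mcg/hr ÷ 3.846154 mcg/mL = 27.52455 mL/hr
Volume infused so far = 27.52455 mL/hr × 0.9 hr = 24.77209 mL
Volume remaining = 52 − 24.77209 = 27.22791 mL
New rate:
Dose = 1.2 mcg/kg/hr × 105.8636 kg = 127.0364 mcg/hr
Rate = 127.0364 mcg/hr ÷ 3.846154 mcg/mL = 33.02945 mL/hr
Time remaining = 27.22791 mL ÷ 33.02945 mL/hr = 0.8243524 hr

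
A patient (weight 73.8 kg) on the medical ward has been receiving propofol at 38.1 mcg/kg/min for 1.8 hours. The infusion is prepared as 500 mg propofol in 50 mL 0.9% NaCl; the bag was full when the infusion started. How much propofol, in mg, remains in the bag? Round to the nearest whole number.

Dose = 38.1 mcg/kg/min × 73.8 kg = 2811.78 mcg/min
2811.78 mcg/min × 60 min/hr = 168706.8 mcg/hr
Concentration = 500 mg ÷ 50 mL = 10 mg/mL = 10000 mcg/mL
Rate = 168706.8 mcg/hr ÷ 10000 mcg/mL = 16.87068 mL/hr
Volume infused = 16.87068 mL/hr × 1.8 hr = 30.36722 mL
Volume remaining = 50 − 30.36722 = 19.63278 mL
Drug remaining = 19.63278 mL × 10000 mcg/mL = 196327.8 mcg = 196.3278 mg

196 mg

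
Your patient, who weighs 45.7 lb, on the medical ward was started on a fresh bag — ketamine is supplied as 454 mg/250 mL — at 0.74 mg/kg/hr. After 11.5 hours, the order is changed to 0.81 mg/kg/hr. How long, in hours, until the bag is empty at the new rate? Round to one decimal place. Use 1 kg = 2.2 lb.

16.5 hours

Initial rate:
Weight = 45.7 lb ÷ 2.2 lb/kg = 20.77273 kg
Dose = 0.74 mg/kg/hr × 20.77273 kg = 15.37182 mg/hr
Concentration = 454 mg ÷ 250 mL = 1.816 mg/mL
Rate = 15.37182 mg/hr ÷ 1.816 mg/mL = 8.464658 mL/hr
Volume infused so far = 8.464658 mL/hr × 11.5 hr = 97.34356 mL
Volume remaining = 250 − 97.34356 = 152.6564 mL
New rate:
Dose = 0.81 mg/kg/hr × 20.77273 kg = 16.82591 mg/hr
Rate = 16.82591 mg/hr ÷ 1.816 mg/mL = 9.265368 mL/hr
Time remaining = 152.6564 mL ÷ 9.265368 mL/hr = 16.47602 hr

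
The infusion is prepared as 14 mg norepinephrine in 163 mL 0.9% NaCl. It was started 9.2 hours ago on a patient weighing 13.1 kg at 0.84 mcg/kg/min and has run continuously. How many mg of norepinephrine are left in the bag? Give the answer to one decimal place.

Dose = 0.84 mcg/kg/min × 13.1 kg = 11.004 mcg/min
11.004 mcg/min × 60 min/hr = 660.24 mcg/hr
Concentration = 14 mg ÷ 163 mL = 0.08588957 mg/mL = 85.88957 mcg/mL
Rate = 660.24 mcg/hr ÷ 85.88957 mcg/mL = 7.68708 mL/hr
Volume infused = 7.68708 mL/hr × 9.2 hr = 70.72114 mL
Volume remaining = 163 − 70.72114 = 92.27886 mL
Drug remaining = 92.27886 mL × 85.88957 mcg/mL = 7925.792 mcg = 7.925792 mg

7.9 mg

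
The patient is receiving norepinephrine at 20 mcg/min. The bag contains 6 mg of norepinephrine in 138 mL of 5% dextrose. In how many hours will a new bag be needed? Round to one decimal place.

20 mcg/min × 60 min/hr = 1200 mcg/hr
Concentration = 6 mg ÷ 138 mL = 0.04347826 mg/mL = 43.47826 mcg/mL
Rate = 1200 mcg/hr ÷ 43.47826 mcg/mL = 27.6 mL/hr
Duration = 138 mL ÷ 27.6 mL/hr = 5 hr

5.0 hours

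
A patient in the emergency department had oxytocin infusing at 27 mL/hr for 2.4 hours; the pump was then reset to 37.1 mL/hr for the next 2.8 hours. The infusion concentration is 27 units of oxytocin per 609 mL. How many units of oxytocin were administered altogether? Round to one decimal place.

Concentration = 27 units ÷ 609 mL = 0.04433498 units/mL
Stage 1: 27 mL/hr × 2.4 hr = 64.8 mL → 64.8 mL × 0.04433498 units/mL = 2.872906 units
Stage 2: 37.1 mL/hr × 2.8 hr = 103.88 mL → 103.88 mL × 0.04433498 units/mL = 4.605517 units
Total = 2.872906 + 4.605517 = 7.478424 units

7.5 units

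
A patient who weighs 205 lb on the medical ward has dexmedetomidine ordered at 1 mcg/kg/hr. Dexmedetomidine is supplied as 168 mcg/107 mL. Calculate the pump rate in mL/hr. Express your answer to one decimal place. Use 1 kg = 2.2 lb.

59.3 mL/hr

Weight = 205 lb ÷ 2.2 lb/kg = 93.18182 kg
Dose = 1 mcg/kg/hr × 93.18182 kg = 93.18182 mcg/hr
Concentration = 168 mcg ÷ 107 mL = 1.570093 mcg/mL
Rate = 93.18182 mcg/hr ÷ 1.570093 mcg/mL = 59.34794 mL/hr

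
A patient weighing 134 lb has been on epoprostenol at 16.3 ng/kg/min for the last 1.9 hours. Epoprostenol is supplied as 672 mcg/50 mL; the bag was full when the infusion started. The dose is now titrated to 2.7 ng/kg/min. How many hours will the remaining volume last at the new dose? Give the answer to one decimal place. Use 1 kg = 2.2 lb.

56.6 hours

Initial rate:
Weight = 134 lb ÷ 2.2 lb/kg = 60.90909 kg
Dose = 16.3 ng/kg/min × 60.90909 kg = 992.8182 ng/min
992.8182 ng/min × 60 min/hr = 59569.09 ng/hr
Concentration = 672 mcg ÷ 50 mL = 13.44 mcg/mL = 13440 ng/mL
Rate = 59569.09 ng/hr ÷ 13440 ng/mL = 4.432224 mL/hr
Volume infused so far = 4.432224 mL/hr × 1.9 hr = 8.421226 mL
Volume remaining = 50 − 8.421226 = 41.57877 mL
New rate:
Dose = 2.7 ng/kg/min × 60.90909 kg = 164.4545 ng/min
164.4545 ng/min × 60 min/hr = 9867.273 ng/hr
Rate = 9867.273 ng/hr ÷ 13440 ng/mL = 0.7341721 mL/hr
Time remaining = 41.57877 mL ÷ 0.7341721 mL/hr = 56.63355 hr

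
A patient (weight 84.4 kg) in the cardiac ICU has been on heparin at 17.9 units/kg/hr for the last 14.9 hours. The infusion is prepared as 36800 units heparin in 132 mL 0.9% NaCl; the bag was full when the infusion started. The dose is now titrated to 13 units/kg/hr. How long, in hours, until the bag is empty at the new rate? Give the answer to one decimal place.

13.0 hours

Initial rate:
Dose = 17.9 units/kg/hr × 84.4 kg = 1510.76 units/hr
Concentration = 36800 units ÷ 132 mL = 278.7879 units/mL
Rate = 1510.76 units/hr ÷ 278.7879 units/mL = 5.41903 mL/hr
Volume infused so far = 5.41903 mL/hr × 14.9 hr = 80.74355 mL
Volume remaining = 132 − 80.74355 = 51.25645 mL
New rate:
Dose = 13 units/kg/hr × 84.4 kg = 1097.2 units/hr
Rate = 1097.2 units/hr ÷ 278.7879 units/mL = 3.935609 mL/hr
Time remaining = 51.25645 mL ÷ 3.935609 mL/hr = 13.02377 hr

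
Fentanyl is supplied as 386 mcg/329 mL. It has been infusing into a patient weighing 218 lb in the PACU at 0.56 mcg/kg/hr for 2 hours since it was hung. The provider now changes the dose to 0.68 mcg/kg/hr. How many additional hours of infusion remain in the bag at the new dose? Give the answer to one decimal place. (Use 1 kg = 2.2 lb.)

4.1 hours

Initial rate:
Weight = 218 lb ÷ 2.2 lb/kg = 99.09091 kg
Dose = 0.56 mcg/kg/hr × 99.09091 kg = 55.49091 mcg/hr
Concentration = 386 mcg ÷ 329 mL = 1.173252 mcg/mL
Rate = 55.49091 mcg/hr ÷ 1.173252 mcg/mL = 47.29666 mL/hr
Volume infused so far = 47.29666 mL/hr × 2 hr = 94.59331 mL
Volume remaining = 329 − 94.59331 = 234.4067 mL
New rate:
Dose = 0.68 mcg/kg/hr × 99.09091 kg = 67.38182 mcg/hr
Rate = 67.38182 mcg/hr ÷ 1.173252 mcg/mL = 57.43165 mL/hr
Time remaining = 234.4067 mL ÷ 57.43165 mL/hr = 4.081489 hr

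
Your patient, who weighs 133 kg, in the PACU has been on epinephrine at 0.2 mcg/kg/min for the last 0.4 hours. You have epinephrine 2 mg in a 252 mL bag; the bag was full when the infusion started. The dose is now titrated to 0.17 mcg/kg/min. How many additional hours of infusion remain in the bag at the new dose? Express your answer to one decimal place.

1.0 hours

Initial rate:
Dose = 0.2 mcg/kg/min × 133 kg = 26.6 mcg/min
26.6 mcg/min × 60 min/hr = 1596 mcg/hr
Concentration = 2 mg ÷ 252 mL = 0.007936508 mg/mL = 7.936508 mcg/mL
Rate = 1596 mcg/hr ÷ 7.936508 mcg/mL = 201.096 mL/hr
Volume infused so far = 201.096 mL/hr × 0.4 hr = 80.4384 mL
Volume remaining = 252 − 80.4384 = 171.5616 mL
New rate:
Dose = 0.17 mcg/kg/min × 133 kg = 22.61 mcg/min
22.61 mcg/min × 60 min/hr = 1356.6 mcg/hr
Rate = 1356.6 mcg/hr ÷ 7.936508 mcg/mL = 170.9316 mL/hr
Time remaining = 171.5616 mL ÷ 170.9316 mL/hr = 1.003686 hr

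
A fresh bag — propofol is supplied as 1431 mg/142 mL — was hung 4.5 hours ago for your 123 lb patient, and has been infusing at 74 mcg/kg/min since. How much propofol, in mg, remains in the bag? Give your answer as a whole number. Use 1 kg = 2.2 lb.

314 mg

Weight = 123 lb ÷ 2.2 lb/kg = 55.90909 kg
Dose = 74 mcg/kg/min × 55.90909 kg = 4137.273 mcg/min
4137.273 mcg/min × 60 min/hr = 248236.4 mcg/hr
Concentration = 1431 mg ÷ 142 mL = 10.07746 mg/mL = 10077.46 mcg/mL
Rate = 248236.4 mcg/hr ÷ 10077.46 mcg/mL = 24.63282 mL/hr
Volume infused = 24.63282 mL/hr × 4.5 hr = 110.8477 mL
Volume remaining = 142 − 110.8477 = 31.15232 mL
Drug remaining = 31.15232 mL × 10077.46 mcg/mL = 313936.4 mcg = 313.9364 mg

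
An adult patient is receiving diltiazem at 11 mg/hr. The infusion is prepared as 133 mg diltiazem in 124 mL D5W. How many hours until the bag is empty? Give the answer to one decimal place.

Concentration = 133 mg ÷ 124 mL = 1.072581 mg/mL
Rate = 11 mg/hr ÷ 1.072581 mg/mL = 10.25564 mL/hr
Duration = 124 mL ÷ 10.25564 mL/hr = 12.09091 hr

12.1 hours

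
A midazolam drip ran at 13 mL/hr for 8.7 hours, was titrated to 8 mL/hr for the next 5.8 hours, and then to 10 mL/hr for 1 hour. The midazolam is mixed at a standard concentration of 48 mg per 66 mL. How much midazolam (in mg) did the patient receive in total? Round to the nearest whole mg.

123 mg

Concentration = 48 mg ÷ 66 mL = 0.7272727 mg/mL
Stage 1: 13 mL/hr × 8.7 hr = 113.1 mL → 113.1 mL × 0.7272727 mg/mL = 82.25455 mg
Stage 2: 8 mL/hr × 5.8 hr = 46.4 mL → 46.4 mL × 0.7272727 mg/mL = 33.74545 mg
Stage 3: 10 mL/hr × 1 hr = 10 mL → 10 mL × 0.7272727 mg/mL = 7.272727 mg
Total = 82.25455 + 33.74545 + 7.272727 = 123.2727 mg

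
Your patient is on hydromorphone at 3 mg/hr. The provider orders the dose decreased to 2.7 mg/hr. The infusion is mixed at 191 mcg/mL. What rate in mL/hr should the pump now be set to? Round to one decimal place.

14.1 mL/hr

Concentration = 191 mcg/mL = 0.191 mg/mL
Rate = 2.7 mg/hr ÷ 0.191 mg/mL = 14.13613 mL/hr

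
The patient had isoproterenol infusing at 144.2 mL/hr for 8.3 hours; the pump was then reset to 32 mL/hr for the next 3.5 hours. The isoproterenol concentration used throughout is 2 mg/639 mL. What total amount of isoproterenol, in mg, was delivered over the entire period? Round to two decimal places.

Concentration = 2 mg ÷ 639 mL = 0.00312989 mg/mL
Stage 1: 144.2 mL/hr × 8.3 hr = 1196.86 mL → 1196.86 mL × 0.00312989 mg/mL = 3.746041 mg
Stage 2: 32 mL/hr × 3.5 hr = 112 mL → 112 mL × 0.00312989 mg/mL = 0.3505477 mg
Total = 3.746041 + 0.3505477 = 4.096588 mg

4.10 mg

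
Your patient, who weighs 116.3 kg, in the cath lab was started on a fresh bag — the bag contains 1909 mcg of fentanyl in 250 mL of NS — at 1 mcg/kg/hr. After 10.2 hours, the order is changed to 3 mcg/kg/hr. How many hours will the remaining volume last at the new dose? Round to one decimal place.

2.1 hours

Initial rate:
Dose = 1 mcg/kg/hr × 116.3 kg = 116.3 mcg/hr
Concentration = 1909 mcg ÷ 250 mL = 7.636 mcg/mL
Rate = 116.3 mcg/hr ÷ 7.636 mcg/mL = 15.23049 mL/hr
Volume infused so far = 15.23049 mL/hr × 10.2 hr = 155.351 mL
Volume remaining = 250 − 155.351 = 94.64903 mL
New rate:
Dose = 3 mcg/kg/hr × 116.3 kg = 348.9 mcg/hr
Rate = 348.9 mcg/hr ÷ 7.636 mcg/mL = 45.69146 mL/hr
Time remaining = 94.64903 mL ÷ 45.69146 mL/hr = 2.071482 hr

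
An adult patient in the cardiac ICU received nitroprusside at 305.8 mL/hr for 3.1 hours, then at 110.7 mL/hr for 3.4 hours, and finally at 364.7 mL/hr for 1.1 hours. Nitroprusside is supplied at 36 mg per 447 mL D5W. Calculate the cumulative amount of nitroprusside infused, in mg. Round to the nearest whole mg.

139 mg

Concentration = 36 mg ÷ 447 mL = 0.08053691 mg/mL
Stage 1: 305.8 mL/hr × 3.1 hr = 947.98 mL → 947.98 mL × 0.08053691 mg/mL = 76.34738 mg
Stage 2: 110.7 mL/hr × 3.4 hr = 376.38 mL → 376.38 mL × 0.08053691 mg/mL = 30.31248 mg
Stage 3: 364.7 mL/hr × 1.1 hr = 401.17 mL → 401.17 mL × 0.08053691 mg/mL = 32.30899 mg
Total = 76.34738 + 30.31248 + 32.30899 = 138.9689 mg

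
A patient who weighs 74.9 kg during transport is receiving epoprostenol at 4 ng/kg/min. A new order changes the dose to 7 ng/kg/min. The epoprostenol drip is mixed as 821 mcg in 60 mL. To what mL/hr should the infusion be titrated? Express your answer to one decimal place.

2.3 mL/hr

Dose = 7 ng/kg/min × 74.9 kg = 524.3 ng/min
524.3 ng/min × 60 min/hr = 31458 ng/hr
Concentration = 821 mcg ÷ 60 mL = 13.68333 mcg/mL = 13683.33 ng/mL
Rate = 31458 ng/hr ÷ 13683.33 ng/mL = 2.299001 mL/hr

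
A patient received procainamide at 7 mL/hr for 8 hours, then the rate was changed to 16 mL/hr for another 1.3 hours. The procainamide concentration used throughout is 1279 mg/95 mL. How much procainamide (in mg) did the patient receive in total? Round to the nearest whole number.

1034 mg

Concentration = 1279 mg ÷ 95 mL = 13.46316 mg/mL
Stage 1: 7 mL/hr × 8 hr = 56 mL → 56 mL × 13.46316 mg/mL = 753.9368 mg
Stage 2: 16 mL/hr × 1.3 hr = 20.8 mL → 20.8 mL × 13.46316 mg/mL = 280.0337 mg
Total = 753.9368 + 280.0337 = 1033.971 mg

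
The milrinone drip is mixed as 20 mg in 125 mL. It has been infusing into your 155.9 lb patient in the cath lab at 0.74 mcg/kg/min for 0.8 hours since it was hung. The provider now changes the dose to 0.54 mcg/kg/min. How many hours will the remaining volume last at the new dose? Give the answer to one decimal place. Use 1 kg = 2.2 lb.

7.6 hours

Initial rate:
Weight = 155.9 lb ÷ 2.2 lb/kg = 70.86364 kg
Dose = 0.74 mcg/kg/min × 70.86364 kg = 52.43909 mcg/min
52.43909 mcg/min × 60 min/hr = 3146.345 mcg/hr
Concentration = 20 mg ÷ 125 mL = 0.16 mg/mL = 160 mcg/mL
Rate = 3146.345 mcg/hr ÷ 160 mcg/mL = 19.66466 mL/hr
Volume infused so far = 19.66466 mL/hr × 0.8 hr = 15.73173 mL
Volume remaining = 125 − 15.73173 = 109.2683 mL
New rate:
Dose = 0.54 mcg/kg/min × 70.86364 kg = 38.26636 mcg/min
38.26636 mcg/min × 60 min/hr = 2295.982 mcg/hr
Rate = 2295.982 mcg/hr ÷ 160 mcg/mL = 14.34989 mL/hr
Time remaining = 109.2683 mL ÷ 14.34989 mL/hr = 7.614574 hr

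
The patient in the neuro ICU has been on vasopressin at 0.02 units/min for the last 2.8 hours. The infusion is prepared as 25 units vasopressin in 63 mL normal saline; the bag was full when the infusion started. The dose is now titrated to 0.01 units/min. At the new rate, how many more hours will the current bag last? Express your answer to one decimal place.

36.1 hours

Initial rate:
0.02 units/min × 60 min/hr = 1.2 units/hr
Concentration = 25 units ÷ 63 mL = 0.3968254 units/mL
Rate = 1.2 units/hr ÷ 0.3968254 units/mL = 3.024 mL/hr
Volume infused so far = 3.024 mL/hr × 2.8 hr = 8.4672 mL
Volume remaining = 63 − 8.4672 = 54.5328 mL
New rate:
0.01 units/min × 60 min/hr = 0.6 units/hr
Rate = 0.6 units/hr ÷ 0.3968254 units/mL = 1.512 mL/hr
Time remaining = 54.5328 mL ÷ 1.512 mL/hr = 36.06667 hr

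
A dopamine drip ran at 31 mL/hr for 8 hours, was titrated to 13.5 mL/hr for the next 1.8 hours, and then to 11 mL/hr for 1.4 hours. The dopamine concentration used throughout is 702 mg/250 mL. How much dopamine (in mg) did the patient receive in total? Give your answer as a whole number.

Concentration = 702 mg ÷ 250 mL = 2.808 mg/mL
Stage 1: 31 mL/hr × 8 hr = 248 mL → 248 mL × 2.808 mg/mL = 696.384 mg
Stage 2: 13.5 mL/hr × 1.8 hr = 24.3 mL → 24.3 mL × 2.808 mg/mL = 68.2344 mg
Stage 3: 11 mL/hr × 1.4 hr = 15.4 mL → 15.4 mL × 2.808 mg/mL = 43.2432 mg
Total = 696.384 + 68.2344 + 43.2432 = 807.8616 mg

808 mg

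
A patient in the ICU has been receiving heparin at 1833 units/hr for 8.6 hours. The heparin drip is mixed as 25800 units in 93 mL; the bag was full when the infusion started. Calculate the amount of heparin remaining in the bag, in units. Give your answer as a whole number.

Concentration = 25800 units ÷ 93 mL = 277.4194 units/mL
Rate = 1833 units/hr ÷ 277.4194 units/mL = 6.607326 mL/hr
Volume infused = 6.607326 mL/hr × 8.6 hr = 56.823 mL
Volume remaining = 93 − 56.823 = 36.177 mL
Drug remaining = 36.177 mL × 277.4194 units/mL = 10036.2 units

10036 units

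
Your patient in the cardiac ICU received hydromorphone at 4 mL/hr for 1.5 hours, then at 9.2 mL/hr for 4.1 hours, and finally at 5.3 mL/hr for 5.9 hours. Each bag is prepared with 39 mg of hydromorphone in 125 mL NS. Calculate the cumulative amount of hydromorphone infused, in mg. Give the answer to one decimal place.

23.4 mg

Concentration = 39 mg ÷ 125 mL = 0.312 mg/mL
Stage 1: 4 mL/hr × 1.5 hr = 6 mL → 6 mL × 0.312 mg/mL = 1.872 mg
Stage 2: 9.2 mL/hr × 4.1 hr = 37.72 mL → 37.72 mL × 0.312 mg/mL = 11.76864 mg
Stage 3: 5.3 mL/hr × 5.9 hr = 31.27 mL → 31.27 mL × 0.312 mg/mL = 9.75624 mg
Total = 1.872 + 11.76864 + 9.75624 = 23.39688 mg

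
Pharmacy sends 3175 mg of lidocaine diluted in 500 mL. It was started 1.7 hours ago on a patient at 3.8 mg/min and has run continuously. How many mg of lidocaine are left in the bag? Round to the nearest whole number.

3.8 mg/min × 60 min/hr = 228 mg/hr
Concentration = 3175 mg ÷ 500 mL = 6.35 mg/mL
Rate = 228 mg/hr ÷ 6.35 mg/mL = 35.90551 mL/hr
Volume infused = 35.90551 mL/hr × 1.7 hr = 61.03937 mL
Volume remaining = 500 − 61.03937 = 438.9606 mL
Drug remaining = 438.9606 mL × 6.35 mg/mL = 2787.4 mg

2787 mg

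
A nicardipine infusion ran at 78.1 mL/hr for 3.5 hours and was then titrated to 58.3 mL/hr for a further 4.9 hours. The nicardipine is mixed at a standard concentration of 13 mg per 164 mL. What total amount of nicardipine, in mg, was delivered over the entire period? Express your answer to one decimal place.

Concentration = 13 mg ÷ 164 mL = 0.07926829 mg/mL
Stage 1: 78.1 mL/hr × 3.5 hr = 273.35 mL → 273.35 mL × 0.07926829 mg/mL = 21.66799 mg
Stage 2: 58.3 mL/hr × 4.9 hr = 285.67 mL → 285.67 mL × 0.07926829 mg/mL = 22.64457 mg
Total = 21.66799 + 22.64457 = 44.31256 mg

44.3 mg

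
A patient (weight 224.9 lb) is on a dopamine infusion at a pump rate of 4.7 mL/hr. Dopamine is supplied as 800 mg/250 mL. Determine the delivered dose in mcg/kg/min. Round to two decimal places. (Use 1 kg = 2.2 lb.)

2.45 mcg/kg/min

Weight = 224.9 lb ÷ 2.2 lb/kg = 102.2273 kg
Concentration = 800 mg ÷ 250 mL = 3.2 mg/mL = 3200 mcg/mL
Drug rate = 4.7 mL/hr × 3200 mcg/mL = 15040 mcg/hr
15040 mcg/hr ÷ 60 min/hr = 250.6667 mcg/min
250.6667 mcg/min ÷ 102.2273 kg = 2.452053 mcg/kg/min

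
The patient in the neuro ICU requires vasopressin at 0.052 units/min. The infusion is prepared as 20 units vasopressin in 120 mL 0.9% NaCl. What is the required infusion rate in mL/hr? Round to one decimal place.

0.052 units/min × 60 min/hr = 3.12 units/hr
Concentration = 20 units ÷ 120 mL = 0.1666667 units/mL
Rate = 3.12 units/hr ÷ 0.1666667 units/mL = 18.72 mL/hr

18.7 mL/hr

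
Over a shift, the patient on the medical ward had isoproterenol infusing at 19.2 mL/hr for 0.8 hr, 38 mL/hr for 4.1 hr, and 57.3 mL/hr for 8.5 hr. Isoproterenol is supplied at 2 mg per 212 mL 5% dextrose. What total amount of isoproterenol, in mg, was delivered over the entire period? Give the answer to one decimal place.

6.2 mg

Concentration = 2 mg ÷ 212 mL = 0.009433962 mg/mL
Stage 1: 19.2 mL/hr × 0.8 hr = 15.36 mL → 15.36 mL × 0.009433962 mg/mL = 0.1449057 mg
Stage 2: 38 mL/hr × 4.1 hr = 155.8 mL → 155.8 mL × 0.009433962 mg/mL = 1.469811 mg
Stage 3: 57.3 mL/hr × 8.5 hr = 487.05 mL → 487.05 mL × 0.009433962 mg/mL = 4.594811 mg
Total = 0.1449057 + 1.469811 + 4.594811 = 6.209528 mg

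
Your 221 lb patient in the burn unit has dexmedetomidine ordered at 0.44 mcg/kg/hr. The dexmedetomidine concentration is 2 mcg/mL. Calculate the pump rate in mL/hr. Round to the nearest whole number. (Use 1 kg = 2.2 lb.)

22 mL/hr

Weight = 221 lb ÷ 2.2 lb/kg = 100.4545 kg
Dose = 0.44 mcg/kg/hr × 100.4545 kg = 44.2 mcg/hr
Rate = 44.2 mcg/hr ÷ 2 mcg/mL = 22.1 mL/hr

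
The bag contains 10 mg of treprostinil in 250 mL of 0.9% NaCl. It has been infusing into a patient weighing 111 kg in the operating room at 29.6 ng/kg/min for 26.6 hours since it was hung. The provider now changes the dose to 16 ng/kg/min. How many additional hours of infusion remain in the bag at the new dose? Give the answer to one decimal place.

44.6 hours

Initial rate:
Dose = 29.6 ng/kg/min × 111 kg = 3285.6 ng/min
3285.6 ng/min × 60 min/hr = 197136 ng/hr
Concentration = 10 mg ÷ 250 mL = 0.04 mg/mL = 40000 ng/mL
Rate = 197136 ng/hr ÷ 40000 ng/mL = 4.9284 mL/hr
Volume infused so far = 4.9284 mL/hr × 26.6 hr = 131.0954 mL
Volume remaining = 250 − 131.0954 = 118.9046 mL
New rate:
Dose = 16 ng/kg/min × 111 kg = 1776 ng/min
1776 ng/min × 60 min/hr = 106560 ng/hr
Rate = 106560 ng/hr ÷ 40000 ng/mL = 2.664 mL/hr
Time remaining = 118.9046 mL ÷ 2.664 mL/hr = 44.63384 hr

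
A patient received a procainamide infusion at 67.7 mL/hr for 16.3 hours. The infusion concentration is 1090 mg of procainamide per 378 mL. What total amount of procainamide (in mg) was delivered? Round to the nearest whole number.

Concentration = 1090 mg ÷ 378 mL = 2.883598 mg/mL
Drug rate = 67.7 mL/hr × 2.883598 mg/mL = 195.2196 mg/hr
Total = 195.2196 mg/hr × 16.3 hr = 3182.079 mg

3182 mg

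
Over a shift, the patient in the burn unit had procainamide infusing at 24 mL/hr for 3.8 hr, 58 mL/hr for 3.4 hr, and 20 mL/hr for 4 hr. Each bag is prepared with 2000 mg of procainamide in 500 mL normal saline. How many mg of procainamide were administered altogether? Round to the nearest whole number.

Concentration = 2000 mg ÷ 500 mL = 4 mg/mL
Stage 1: 24 mL/hr × 3.8 hr = 91.2 mL → 91.2 mL × 4 mg/mL = 364.8 mg
Stage 2: 58 mL/hr × 3.4 hr = 197.2 mL → 197.2 mL × 4 mg/mL = 788.8 mg
Stage 3: 20 mL/hr × 4 hr = 80 mL → 80 mL × 4 mg/mL = 320 mg
Total = 364.8 + 788.8 + 320 = 1473.6 mg

1474 mg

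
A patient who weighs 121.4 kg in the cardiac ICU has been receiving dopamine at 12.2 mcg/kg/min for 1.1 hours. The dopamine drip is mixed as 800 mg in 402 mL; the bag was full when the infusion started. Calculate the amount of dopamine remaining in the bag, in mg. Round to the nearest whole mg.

Dose = 12.2 mcg/kg/min × 121.4 kg = 1481.08 mcg/min
1481.08 mcg/min × 60 min/hr = 88864.8 mcg/hr
Concentration = 800 mg ÷ 402 mL = 1.99005 mg/mL = 1990.05 mcg/mL
Rate = 88864.8 mcg/hr ÷ 1990.05 mcg/mL = 44.65456 mL/hr
Volume infused = 44.65456 mL/hr × 1.1 hr = 49.12002 mL
Volume remaining = 402 − 49.12002 = 352.88 mL
Drug remaining = 352.88 mL × 1990.05 mcg/mL = 702248.7 mcg = 702.2487 mg

702 mg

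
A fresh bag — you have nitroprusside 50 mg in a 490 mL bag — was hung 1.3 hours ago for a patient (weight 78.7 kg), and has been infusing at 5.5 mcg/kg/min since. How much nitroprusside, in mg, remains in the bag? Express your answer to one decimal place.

Dose = 5.5 mcg/kg/min × 78.7 kg = 432.85 mcg/min
432.85 mcg/min × 60 min/hr = 25971 mcg/hr
Concentration = 50 mg ÷ 490 mL = 0.1020408 mg/mL = 102.0408 mcg/mL
Rate = 25971 mcg/hr ÷ 102.0408 mcg/mL = 254.5158 mL/hr
Volume infused = 254.5158 mL/hr × 1.3 hr = 330.8705 mL
Volume remaining = 490 − 330.8705 = 159.1295 mL
Drug remaining = 159.1295 mL × 102.0408 mcg/mL = 16237.7 mcg = 16.2377 mg

16.2 mg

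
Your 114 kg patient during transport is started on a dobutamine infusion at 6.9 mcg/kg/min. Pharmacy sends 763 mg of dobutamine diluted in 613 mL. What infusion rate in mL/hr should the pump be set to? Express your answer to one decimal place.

37.9 mL/hr

Dose = 6.9 mcg/kg/min × 114 kg = 786.6 mcg/min
786.6 mcg/min × 60 min/hr = 47196 mcg/hr
Concentration = 763 mg ÷ 613 mL = 1.244698 mg/mL = 1244.698 mcg/mL
Rate = 47196 mcg/hr ÷ 1244.698 mcg/mL = 37.91763 mL/hr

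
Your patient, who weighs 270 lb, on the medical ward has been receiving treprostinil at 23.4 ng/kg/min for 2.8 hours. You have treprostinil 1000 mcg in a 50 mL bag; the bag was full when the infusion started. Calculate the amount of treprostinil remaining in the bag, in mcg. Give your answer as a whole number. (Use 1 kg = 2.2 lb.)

Weight = 270 lb ÷ 2.2 lb/kg = 122.7273 kg
Dose = 23.4 ng/kg/min × 122.7273 kg = 2871.818 ng/min
2871.818 ng/min × 60 min/hr = 172309.1 ng/hr
Concentration = 1000 mcg ÷ 50 mL = 20 mcg/mL = 20000 ng/mL
Rate = 172309.1 ng/hr ÷ 20000 ng/mL = 8.615455 mL/hr
Volume infused = 8.615455 mL/hr × 2.8 hr = 24.12327 mL
Volume remaining = 50 − 24.12327 = 25.87673 mL
Drug remaining = 25.87673 mL × 20000 ng/mL = 517534.5 ng = 517.5345 mcg

518 mcg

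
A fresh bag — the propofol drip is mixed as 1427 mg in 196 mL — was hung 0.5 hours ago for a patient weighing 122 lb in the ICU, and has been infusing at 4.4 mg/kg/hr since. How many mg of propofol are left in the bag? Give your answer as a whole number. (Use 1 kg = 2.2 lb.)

1305 mg

Weight = 122 lb ÷ 2.2 lb/kg = 55.45455 kg
Dose = 4.4 mg/kg/hr × 55.45455 kg = 244 mg/hr
Concentration = 1427 mg ÷ 196 mL = 7.280612 mg/mL
Rate = 244 mg/hr ÷ 7.280612 mg/mL = 33.51367 mL/hr
Volume infused = 33.51367 mL/hr × 0.5 hr = 16.75683 mL
Volume remaining = 196 − 16.75683 = 179.2432 mL
Drug remaining = 179.2432 mL × 7.280612 mg/mL = 1305 mg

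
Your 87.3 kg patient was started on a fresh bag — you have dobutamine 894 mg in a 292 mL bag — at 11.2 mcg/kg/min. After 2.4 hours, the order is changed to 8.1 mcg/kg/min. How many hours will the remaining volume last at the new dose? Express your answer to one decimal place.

17.8 hours

Initial rate:
Dose = 11.2 mcg/kg/min × 87.3 kg = 977.76 mcg/min
977.76 mcg/min × 60 min/hr = 58665.6 mcg/hr
Concentration = 894 mg ÷ 292 mL = 3.061644 mg/mL = 3061.644 mcg/mL
Rate = 58665.6 mcg/hr ÷ 3061.644 mcg/mL = 19.16147 mL/hr
Volume infused so far = 19.16147 mL/hr × 2.4 hr = 45.98753 mL
Volume remaining = 292 − 45.98753 = 246.0125 mL
New rate:
Dose = 8.1 mcg/kg/min × 87.3 kg = 707.13 mcg/min
707.13 mcg/min × 60 min/hr = 42427.8 mcg/hr
Rate = 42427.8 mcg/hr ÷ 3061.644 mcg/mL = 13.85785 mL/hr
Time remaining = 246.0125 mL ÷ 13.85785 mL/hr = 17.75257 hr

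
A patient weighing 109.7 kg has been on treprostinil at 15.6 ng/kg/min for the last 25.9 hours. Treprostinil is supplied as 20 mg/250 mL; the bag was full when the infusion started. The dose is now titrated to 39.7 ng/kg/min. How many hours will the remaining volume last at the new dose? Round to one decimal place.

Initial rate:
Dose = 15.6 ng/kg/min × 109.7 kg = 1711.32 ng/min
1711.32 ng/min × 60 min/hr = 102679.2 ng/hr
Concentration = 20 mg ÷ 250 mL = 0.08 mg/mL = 80000 ng/mL
Rate = 102679.2 ng/hr ÷ 80000 ng/mL = 1.28349 mL/hr
Volume infused so far = 1.28349 mL/hr × 25.9 hr = 33.24239 mL
Volume remaining = 250 − 33.24239 = 216.7576 mL
New rate:
Dose = 39.7 ng/kg/min × 109.7 kg = 4355.09 ng/min
4355.09 ng/min × 60 min/hr = 261305.4 ng/hr
Rate = 261305.4 ng/hr ÷ 80000 ng/mL = 3.266318 mL/hr
Time remaining = 216.7576 mL ÷ 3.266318 mL/hr = 66.36146 hr

66.4 hours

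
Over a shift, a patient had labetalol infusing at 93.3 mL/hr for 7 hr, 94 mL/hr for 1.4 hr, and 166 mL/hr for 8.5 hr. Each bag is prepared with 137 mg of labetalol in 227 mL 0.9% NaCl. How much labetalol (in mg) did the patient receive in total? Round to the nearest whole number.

Concentration = 137 mg ÷ 227 mL = 0.6035242 mg/mL
Stage 1: 93.3 mL/hr × 7 hr = 653.1 mL → 653.1 mL × 0.6035242 mg/mL = 394.1617 mg
Stage 2: 94 mL/hr × 1.4 hr = 131.6 mL → 131.6 mL × 0.6035242 mg/mL = 79.42379 mg
Stage 3: 166 mL/hr × 8.5 hr = 1411 mL → 1411 mL × 0.6035242 mg/mL = 851.5727 mg
Total = 394.1617 + 79.42379 + 851.5727 = 1325.158 mg

1325 mg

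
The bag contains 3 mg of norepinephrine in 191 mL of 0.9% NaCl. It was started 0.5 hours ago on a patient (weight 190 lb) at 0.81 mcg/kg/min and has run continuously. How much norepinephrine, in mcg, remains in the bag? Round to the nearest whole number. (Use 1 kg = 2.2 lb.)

Weight = 190 lb ÷ 2.2 lb/kg = 86.36364 kg
Dose = 0.81 mcg/kg/min × 86.36364 kg = 69.95455 mcg/min
69.95455 mcg/min × 60 min/hr = 4197.273 mcg/hr
Concentration = 3 mg ÷ 191 mL = 0.01570681 mg/mL = 15.70681 mcg/mL
Rate = 4197.273 mcg/hr ÷ 15.70681 mcg/mL = 267.2264 mL/hr
Volume infused = 267.2264 mL/hr × 0.5 hr = 133.6132 mL
Volume remaining = 191 − 133.6132 = 57.38682 mL
Drug remaining = 57.38682 mL × 15.70681 mcg/mL = 901.3636 mcg

901 mcg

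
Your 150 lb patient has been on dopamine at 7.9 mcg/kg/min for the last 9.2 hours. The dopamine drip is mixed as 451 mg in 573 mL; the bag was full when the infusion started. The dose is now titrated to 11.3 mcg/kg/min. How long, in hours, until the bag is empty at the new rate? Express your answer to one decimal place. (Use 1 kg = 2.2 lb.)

Initial rate:
Weight = 150 lb ÷ 2.2 lb/kg = 68.18182 kg
Dose = 7.9 mcg/kg/min × 68.18182 kg = 538.6364 mcg/min
538.6364 mcg/min × 60 min/hr = 32318.18 mcg/hr
Concentration = 451 mg ÷ 573 mL = 0.7870855 mg/mL = 787.0855 mcg/mL
Rate = 32318.18 mcg/hr ÷ 787.0855 mcg/mL = 41.06057 mL/hr
Volume infused so far = 41.06057 mL/hr × 9.2 hr = 377.7573 mL
Volume remaining = 573 − 377.7573 = 195.2427 mL
New rate:
Dose = 11.3 mcg/kg/min × 68.18182 kg = 770.4545 mcg/min
770.4545 mcg/min × 60 min/hr = 46227.27 mcg/hr
Rate = 46227.27 mcg/hr ÷ 787.0855 mcg/mL = 58.73221 mL/hr
Time remaining = 195.2427 mL ÷ 58.73221 mL/hr = 3.324287 hr

3.3 hours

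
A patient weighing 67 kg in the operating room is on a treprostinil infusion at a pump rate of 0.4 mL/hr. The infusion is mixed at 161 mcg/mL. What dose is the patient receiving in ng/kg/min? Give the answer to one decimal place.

Concentration = 161 mcg/mL = 161000 ng/mL
Drug rate = 0.4 mL/hr × 161000 ng/mL = 64400 ng/hr
64400 ng/hr ÷ 60 min/hr = 1073.333 ng/min
1073.333 ng/min ÷ 67 kg = 16.0199 ng/kg/min

16.0 ng/kg/min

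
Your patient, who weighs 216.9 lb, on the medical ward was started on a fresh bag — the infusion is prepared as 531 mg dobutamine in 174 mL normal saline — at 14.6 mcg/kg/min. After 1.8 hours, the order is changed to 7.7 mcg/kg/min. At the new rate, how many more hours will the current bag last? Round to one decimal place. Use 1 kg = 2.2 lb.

8.2 hours

Initial rate:
Weight = 216.9 lb ÷ 2.2 lb/kg = 98.59091 kg
Dose = 14.6 mcg/kg/min × 98.59091 kg = 1439.427 mcg/min
1439.427 mcg/min × 60 min/hr = 86365.64 mcg/hr
Concentration = 531 mg ÷ 174 mL = 3.051724 mg/mL = 3051.724 mcg/mL
Rate = 86365.64 mcg/hr ÷ 3051.724 mcg/mL = 28.3006 mL/hr
Volume infused so far = 28.3006 mL/hr × 1.8 hr = 50.94109 mL
Volume remaining = 174 − 50.94109 = 123.0589 mL
New rate:
Dose = 7.7 mcg/kg/min × 98.59091 kg = 759.15 mcg/min
759.15 mcg/min × 60 min/hr = 45549 mcg/hr
Rate = 45549 mcg/hr ÷ 3051.724 mcg/mL = 14.92566 mL/hr
Time remaining = 123.0589 mL ÷ 14.92566 mL/hr = 8.244788 hr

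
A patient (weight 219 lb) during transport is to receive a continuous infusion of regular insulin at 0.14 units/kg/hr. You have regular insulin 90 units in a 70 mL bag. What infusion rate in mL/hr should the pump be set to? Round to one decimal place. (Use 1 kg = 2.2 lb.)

Weight = 219 lb ÷ 2.2 lb/kg = 99.54545 kg
Dose = 0.14 units/kg/hr × 99.54545 kg = 13.93636 units/hr
Concentration = 90 units ÷ 70 mL = 1.285714 units/mL
Rate = 13.93636 units/hr ÷ 1.285714 units/mL = 10.83939 mL/hr

10.8 mL/hr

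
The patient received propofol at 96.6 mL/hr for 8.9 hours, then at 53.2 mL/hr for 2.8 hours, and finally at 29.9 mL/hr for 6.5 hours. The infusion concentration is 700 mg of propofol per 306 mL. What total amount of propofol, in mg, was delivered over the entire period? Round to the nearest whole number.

Concentration = 700 mg ÷ 306 mL = 2.287582 mg/mL
Stage 1: 96.6 mL/hr × 8.9 hr = 859.74 mL → 859.74 mL × 2.287582 mg/mL = 1966.725 mg
Stage 2: 53.2 mL/hr × 2.8 hr = 148.96 mL → 148.96 mL × 2.287582 mg/mL = 340.7582 mg
Stage 3: 29.9 mL/hr × 6.5 hr = 194.35 mL → 194.35 mL × 2.287582 mg/mL = 444.5915 mg
Total = 1966.725 + 340.7582 + 444.5915 = 2752.075 mg

2752 mg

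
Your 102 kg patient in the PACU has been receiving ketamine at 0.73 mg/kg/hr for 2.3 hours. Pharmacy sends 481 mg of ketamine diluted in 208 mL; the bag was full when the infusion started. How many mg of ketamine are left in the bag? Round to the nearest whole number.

310 mg

Dose = 0.73 mg/kg/hr × 102 kg = 74.46 mg/hr
Concentration = 481 mg ÷ 208 mL = 2.3125 mg/mL
Rate = 74.46 mg/hr ÷ 2.3125 mg/mL = 32.19892 mL/hr
Volume infused = 32.19892 mL/hr × 2.3 hr = 74.05751 mL
Volume remaining = 208 − 74.05751 = 133.9425 mL
Drug remaining = 133.9425 mL × 2.3125 mg/mL = 309.742 mg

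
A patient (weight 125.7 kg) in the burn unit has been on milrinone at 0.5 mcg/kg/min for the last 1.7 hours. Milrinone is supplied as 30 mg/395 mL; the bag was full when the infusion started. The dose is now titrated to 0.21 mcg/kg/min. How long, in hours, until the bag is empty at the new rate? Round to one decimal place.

Initial rate:
Dose = 0.5 mcg/kg/min × 125.7 kg = 62.85 mcg/min
62.85 mcg/min × 60 min/hr = 3771 mcg/hr
Concentration = 30 mg ÷ 395 mL = 0.07594937 mg/mL = 75.94937 mcg/mL
Rate = 3771 mcg/hr ÷ 75.94937 mcg/mL = 49.6515 mL/hr
Volume infused so far = 49.6515 mL/hr × 1.7 hr = 84.40755 mL
Volume remaining = 395 − 84.40755 = 310.5924 mL
New rate:
Dose = 0.21 mcg/kg/min × 125.7 kg = 26.397 mcg/min
26.397 mcg/min × 60 min/hr = 1583.82 mcg/hr
Rate = 1583.82 mcg/hr ÷ 75.94937 mcg/mL = 20.85363 mL/hr
Time remaining = 310.5924 mL ÷ 20.85363 mL/hr = 14.89393 hr

14.9 hours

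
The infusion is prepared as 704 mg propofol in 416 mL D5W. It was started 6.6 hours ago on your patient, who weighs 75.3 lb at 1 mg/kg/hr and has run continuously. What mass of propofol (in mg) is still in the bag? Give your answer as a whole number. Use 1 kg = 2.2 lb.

478 mg

Weight = 75.3 lb ÷ 2.2 lb/kg = 34.22727 kg
Dose = 1 mg/kg/hr × 34.22727 kg = 34.22727 mg/hr
Concentration = 704 mg ÷ 416 mL = 1.692308 mg/mL
Rate = 34.22727 mg/hr ÷ 1.692308 mg/mL = 20.22521 mL/hr
Volume infused = 20.22521 mL/hr × 6.6 hr = 133.4864 mL
Volume remaining = 416 − 133.4864 = 282.5136 mL
Drug remaining = 282.5136 mL × 1.692308 mg/mL = 478.1 mg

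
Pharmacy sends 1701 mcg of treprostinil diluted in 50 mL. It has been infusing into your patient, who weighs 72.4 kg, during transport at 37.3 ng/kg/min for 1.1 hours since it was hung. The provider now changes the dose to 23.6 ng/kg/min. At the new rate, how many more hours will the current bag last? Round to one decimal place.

14.9 hours

Initial rate:
Dose = 37.3 ng/kg/min × 72.4 kg = 2700.52 ng/min
2700.52 ng/min × 60 min/hr = 162031.2 ng/hr
Concentration = 1701 mcg ÷ 50 mL = 34.02 mcg/mL = 34020 ng/mL
Rate = 162031.2 ng/hr ÷ 34020 ng/mL = 4.762822 mL/hr
Volume infused so far = 4.762822 mL/hr × 1.1 hr = 5.239104 mL
Volume remaining = 50 − 5.239104 = 44.7609 mL
New rate:
Dose = 23.6 ng/kg/min × 72.4 kg = 1708.64 ng/min
1708.64 ng/min × 60 min/hr = 102518.4 ng/hr
Rate = 102518.4 ng/hr ÷ 34020 ng/mL = 3.013474 mL/hr
Time remaining = 44.7609 mL ÷ 3.013474 mL/hr = 14.85358 hr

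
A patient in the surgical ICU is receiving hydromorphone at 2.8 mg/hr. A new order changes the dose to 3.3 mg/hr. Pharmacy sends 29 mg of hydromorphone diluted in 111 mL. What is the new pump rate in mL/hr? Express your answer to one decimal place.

12.6 mL/hr

Concentration = 29 mg ÷ 111 mL = 0.2612613 mg/mL
Rate = 3.3 mg/hr ÷ 0.2612613 mg/mL = 12.63103 mL/hr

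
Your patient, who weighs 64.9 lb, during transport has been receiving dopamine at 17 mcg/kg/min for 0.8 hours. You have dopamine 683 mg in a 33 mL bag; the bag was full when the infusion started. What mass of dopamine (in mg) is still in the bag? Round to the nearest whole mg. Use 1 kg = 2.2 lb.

Weight = 64.9 lb ÷ 2.2 lb/kg = 29.5 kg
Dose = 17 mcg/kg/min × 29.5 kg = 501.5 mcg/min
501.5 mcg/min × 60 min/hr = 30090 mcg/hr
Concentration = 683 mg ÷ 33 mL = 20.69697 mg/mL = 20696.97 mcg/mL
Rate = 30090 mcg/hr ÷ 20696.97 mcg/mL = 1.453836 mL/hr
Volume infused = 1.453836 mL/hr × 0.8 hr = 1.163069 mL
Volume remaining = 33 − 1.163069 = 31.83693 mL
Drug remaining = 31.83693 mL × 20696.97 mcg/mL = 658928 mcg = 658.928 mg

659 mg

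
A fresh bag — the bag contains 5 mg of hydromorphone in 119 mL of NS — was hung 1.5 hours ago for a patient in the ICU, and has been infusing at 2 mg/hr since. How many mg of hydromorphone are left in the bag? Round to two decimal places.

Concentration = 5 mg ÷ 119 mL = 0.04201681 mg/mL
Rate = 2 mg/hr ÷ 0.04201681 mg/mL = 47.6 mL/hr
Volume infused = 47.6 mL/hr × 1.5 hr = 71.4 mL
Volume remaining = 119 − 71.4 = 47.6 mL
Drug remaining = 47.6 mL × 0.04201681 mg/mL = 2 mg

2.00 mg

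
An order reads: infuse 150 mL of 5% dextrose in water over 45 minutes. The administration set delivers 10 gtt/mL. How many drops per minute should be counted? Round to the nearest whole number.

33 gtt/min

150 mL ÷ (45 min) = 3.333333 mL/min
3.333333 mL/min × 10 gtt/mL = 33.33333 gtt/min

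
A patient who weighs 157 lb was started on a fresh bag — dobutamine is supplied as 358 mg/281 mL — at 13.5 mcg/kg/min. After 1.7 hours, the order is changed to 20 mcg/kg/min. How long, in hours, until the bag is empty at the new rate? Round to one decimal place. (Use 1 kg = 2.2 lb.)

Initial rate:
Weight = 157 lb ÷ 2.2 lb/kg = 71.36364 kg
Dose = 13.5 mcg/kg/min × 71.36364 kg = 963.4091 mcg/min
963.4091 mcg/min × 60 min/hr = 57804.55 mcg/hr
Concentration = 358 mg ÷ 281 mL = 1.274021 mg/mL = 1274.021 mcg/mL
Rate = 57804.55 mcg/hr ÷ 1274.021 mcg/mL = 45.37172 mL/hr
Volume infused so far = 45.37172 mL/hr × 1.7 hr = 77.13193 mL
Volume remaining = 281 − 77.13193 = 203.8681 mL
New rate:
Dose = 20 mcg/kg/min × 71.36364 kg = 1427.273 mcg/min
1427.273 mcg/min × 60 min/hr = 85636.36 mcg/hr
Rate = 85636.36 mcg/hr ÷ 1274.021 mcg/mL = 67.21737 mL/hr
Time remaining = 203.8681 mL ÷ 67.21737 mL/hr = 3.032967 hr

3.0 hours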